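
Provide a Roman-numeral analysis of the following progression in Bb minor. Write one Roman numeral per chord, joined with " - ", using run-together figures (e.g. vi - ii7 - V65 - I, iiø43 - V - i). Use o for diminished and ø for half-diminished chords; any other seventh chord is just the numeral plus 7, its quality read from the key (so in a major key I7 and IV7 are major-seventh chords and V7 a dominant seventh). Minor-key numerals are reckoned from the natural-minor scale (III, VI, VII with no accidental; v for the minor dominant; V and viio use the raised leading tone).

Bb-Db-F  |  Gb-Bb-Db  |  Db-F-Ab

i - VI - III

Bb-Db-F: minor triad on Bb = scale degree 1 → i.
Gb-Bb-Db: root Gb is the submediant; major triad there is VI.
Db-F-Ab: root Db is the mediant; major triad there is III.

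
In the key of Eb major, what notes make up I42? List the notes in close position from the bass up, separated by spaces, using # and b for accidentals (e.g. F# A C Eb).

In Eb major, the tonic is Eb, and the diatonic chord built there is a major seventh chord.
That chord is spelled Eb-G-Bb-D.
The figured bass 42 indicates third inversion, placing the seventh (D) in the bass: D-Eb-G-Bb.

D Eb G Bb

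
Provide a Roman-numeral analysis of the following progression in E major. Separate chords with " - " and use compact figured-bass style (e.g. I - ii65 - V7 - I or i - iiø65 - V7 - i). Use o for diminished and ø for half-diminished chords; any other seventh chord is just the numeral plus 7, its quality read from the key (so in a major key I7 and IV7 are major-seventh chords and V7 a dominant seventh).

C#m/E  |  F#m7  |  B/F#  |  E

C#m/E: root C# is the submediant; minor triad there is vi6.
F#m7 has root F#, degree 2 in E major, so ii7.
B/F# has root B, degree 5 in E major, so V64.
E: major triad on E = scale degree 1 → I.

vi6 - ii7 - V64 - I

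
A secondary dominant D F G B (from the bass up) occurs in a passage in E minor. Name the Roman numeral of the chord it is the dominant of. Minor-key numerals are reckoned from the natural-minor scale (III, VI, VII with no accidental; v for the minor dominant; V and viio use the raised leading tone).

VI

The chord is a dominant seventh chord on G.
A dominant resolves down a perfect fifth: G → C. In E minor, C is scale degree 6, i.e. VI.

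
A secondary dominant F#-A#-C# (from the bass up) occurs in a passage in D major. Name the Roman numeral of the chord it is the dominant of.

vi

The chord is a major triad on F#.
A dominant resolves down a perfect fifth: F# → B. In D major, B is scale degree 6, i.e. vi.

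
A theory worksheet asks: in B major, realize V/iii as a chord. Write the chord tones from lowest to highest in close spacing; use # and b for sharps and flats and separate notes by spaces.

A# C## E#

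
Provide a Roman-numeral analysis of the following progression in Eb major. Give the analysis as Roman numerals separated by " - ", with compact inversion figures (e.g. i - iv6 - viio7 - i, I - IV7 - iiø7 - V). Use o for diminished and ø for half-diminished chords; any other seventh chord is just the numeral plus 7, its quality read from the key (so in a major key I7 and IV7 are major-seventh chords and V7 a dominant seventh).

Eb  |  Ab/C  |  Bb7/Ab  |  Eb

Eb has root Eb, degree 1 in Eb major, so I.
Ab/C has root Ab, degree 4 in Eb major, so IV6.
Bb7/Ab: dominant seventh chord on Bb = scale degree 5 → V42.
Eb has root Eb, degree 1 in Eb major, so I.

I - IV6 - V42 - I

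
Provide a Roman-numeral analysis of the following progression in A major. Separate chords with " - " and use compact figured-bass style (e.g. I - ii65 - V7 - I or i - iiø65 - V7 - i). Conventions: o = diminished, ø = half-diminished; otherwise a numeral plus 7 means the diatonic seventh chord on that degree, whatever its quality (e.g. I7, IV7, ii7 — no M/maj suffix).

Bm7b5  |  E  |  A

iiø7 - V - I

Bm7b5 is non-diatonic — iiø7, a mixture chord from A minor.
E has root E, degree 5 in A major, so V.
A has root A, degree 1 in A major, so I.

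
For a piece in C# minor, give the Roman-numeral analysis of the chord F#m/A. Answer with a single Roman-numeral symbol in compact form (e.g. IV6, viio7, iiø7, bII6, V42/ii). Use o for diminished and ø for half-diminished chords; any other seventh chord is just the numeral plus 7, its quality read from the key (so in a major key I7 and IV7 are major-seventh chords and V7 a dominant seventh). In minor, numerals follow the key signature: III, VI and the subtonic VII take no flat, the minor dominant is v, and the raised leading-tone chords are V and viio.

iv6

The pitches F#-A-C# form a minor triad rooted on F#.
In C# minor, F# is the subdominant; the diatonic minor triad there is iv.
With A in the bass the chord is in first inversion, so the figured bass is 6.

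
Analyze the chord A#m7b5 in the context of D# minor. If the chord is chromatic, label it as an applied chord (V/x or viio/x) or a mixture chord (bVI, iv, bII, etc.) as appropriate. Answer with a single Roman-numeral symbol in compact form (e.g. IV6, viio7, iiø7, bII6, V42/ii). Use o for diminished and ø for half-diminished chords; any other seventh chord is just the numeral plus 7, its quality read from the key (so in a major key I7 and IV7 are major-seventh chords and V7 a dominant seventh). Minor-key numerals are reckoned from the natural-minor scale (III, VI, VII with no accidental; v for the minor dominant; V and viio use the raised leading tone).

viiø7/VI

The pitches A#-C#-E-G# form a half-diminished seventh chord rooted on A#.
A# sits a half step below B (VI in D# minor); a diminished chord there is the applied leading-tone chord of VI.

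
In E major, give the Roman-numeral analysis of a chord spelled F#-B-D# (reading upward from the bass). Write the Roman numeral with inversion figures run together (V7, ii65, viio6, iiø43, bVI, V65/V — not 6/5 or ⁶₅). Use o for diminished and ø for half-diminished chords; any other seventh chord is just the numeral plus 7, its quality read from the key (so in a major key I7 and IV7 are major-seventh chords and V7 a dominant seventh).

V64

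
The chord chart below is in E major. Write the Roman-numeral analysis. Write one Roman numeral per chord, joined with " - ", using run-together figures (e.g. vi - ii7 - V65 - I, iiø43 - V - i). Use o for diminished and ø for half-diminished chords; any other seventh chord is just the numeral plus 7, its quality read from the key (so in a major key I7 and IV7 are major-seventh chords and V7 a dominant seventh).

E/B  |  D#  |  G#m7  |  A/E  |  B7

I64 - V/iii - iii7 - IV64 - V7

E/B: root E is the tonic; major triad there is I64.
D# is the secondary dominant of iii (major triad on D#): V/iii.
G#m7 has root G#, degree 3 in E major, so iii7.
A/E: root A is the subdominant; major triad there is IV64.
B7 has root B, degree 5 in E major, so V7.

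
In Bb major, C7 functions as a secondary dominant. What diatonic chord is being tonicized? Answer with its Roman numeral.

V

The chord is a dominant seventh chord on C.
A dominant resolves down a perfect fifth: C → F. In Bb major, F is scale degree 5, i.e. V.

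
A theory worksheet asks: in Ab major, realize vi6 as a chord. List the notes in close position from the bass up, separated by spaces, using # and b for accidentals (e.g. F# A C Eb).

Ab C F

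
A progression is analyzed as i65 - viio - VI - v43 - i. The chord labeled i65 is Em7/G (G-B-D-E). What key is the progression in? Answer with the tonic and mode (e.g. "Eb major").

E minor

The anchor chord is a minor seventh chord on E, labeled i65.
If E is scale degree 1 and the mode makes that degree carry a minor seventh chord, the tonic is E and the mode is minor.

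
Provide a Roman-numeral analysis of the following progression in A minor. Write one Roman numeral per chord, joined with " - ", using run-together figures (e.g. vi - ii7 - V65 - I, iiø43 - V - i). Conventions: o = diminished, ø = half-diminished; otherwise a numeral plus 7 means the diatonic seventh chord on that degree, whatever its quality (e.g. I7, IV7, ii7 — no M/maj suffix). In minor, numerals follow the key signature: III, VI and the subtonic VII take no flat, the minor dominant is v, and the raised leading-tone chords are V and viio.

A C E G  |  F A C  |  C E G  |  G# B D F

i7 - VI - III - viio7

A-C-E-G: minor seventh chord on A = scale degree 1 → i7.
F-A-C: root F is the submediant; major triad there is VI.
C-E-G: root C is the mediant; major triad there is III.
G#-B-D-F: root G# is the leading tone; fully diminished seventh chord there is viio7.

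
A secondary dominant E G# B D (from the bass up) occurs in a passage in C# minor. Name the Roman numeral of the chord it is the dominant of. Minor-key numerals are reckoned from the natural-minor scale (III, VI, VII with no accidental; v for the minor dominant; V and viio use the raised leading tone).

VI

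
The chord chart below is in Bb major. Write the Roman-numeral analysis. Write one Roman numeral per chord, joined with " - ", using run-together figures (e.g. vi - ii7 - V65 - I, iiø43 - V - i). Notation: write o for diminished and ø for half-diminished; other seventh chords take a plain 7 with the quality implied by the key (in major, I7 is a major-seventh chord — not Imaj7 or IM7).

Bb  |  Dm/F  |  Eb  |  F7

Bb has root Bb, degree 1 in Bb major, so I.
Dm/F has root D, degree 3 in Bb major, so iii6.
Eb: major triad on Eb = scale degree 4 → IV.
F7: root F is the dominant; dominant seventh chord there is V7.

I - iii6 - IV - V7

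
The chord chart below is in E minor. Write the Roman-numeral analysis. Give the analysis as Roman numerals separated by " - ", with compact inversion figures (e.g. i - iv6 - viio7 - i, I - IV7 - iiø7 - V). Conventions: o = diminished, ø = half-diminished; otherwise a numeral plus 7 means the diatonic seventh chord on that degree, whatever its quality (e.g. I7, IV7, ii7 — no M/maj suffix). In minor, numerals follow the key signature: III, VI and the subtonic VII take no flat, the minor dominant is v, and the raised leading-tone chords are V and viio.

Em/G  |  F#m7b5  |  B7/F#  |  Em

i6 - iiø7 - V43 - i

Em/G has root E, degree 1 in E minor, so i6.
F#m7b5: half-diminished seventh chord on F# = scale degree 2 → iiø7.
B7/F# has root B, degree 5 in E minor, so V43.
Em: minor triad on E = scale degree 1 → i.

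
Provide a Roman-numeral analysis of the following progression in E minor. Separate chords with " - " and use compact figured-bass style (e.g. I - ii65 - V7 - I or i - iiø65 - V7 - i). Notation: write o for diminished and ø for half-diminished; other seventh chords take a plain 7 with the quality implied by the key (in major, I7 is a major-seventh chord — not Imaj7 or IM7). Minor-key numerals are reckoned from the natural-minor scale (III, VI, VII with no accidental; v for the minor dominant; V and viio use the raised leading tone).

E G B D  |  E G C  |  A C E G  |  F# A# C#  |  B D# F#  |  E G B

E-G-B-D: minor seventh chord on E = scale degree 1 → i7.
E-G-C has root C, degree 6 in E minor, so VI6.
A-C-E-G: minor seventh chord on A = scale degree 4 → iv7.
F#-A#-C#: chromatic; F# is V of V, so V/V.
B-D#-F# has root B, degree 5 in E minor, so V.
E-G-B has root E, degree 1 in E minor, so i.

i7 - VI6 - iv7 - V/V - V - i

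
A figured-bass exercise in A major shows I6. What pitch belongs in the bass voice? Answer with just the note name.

I in A major has root A; the chord is A-C#-E.
The figure 6 means first inversion — the third is in the bass.

C#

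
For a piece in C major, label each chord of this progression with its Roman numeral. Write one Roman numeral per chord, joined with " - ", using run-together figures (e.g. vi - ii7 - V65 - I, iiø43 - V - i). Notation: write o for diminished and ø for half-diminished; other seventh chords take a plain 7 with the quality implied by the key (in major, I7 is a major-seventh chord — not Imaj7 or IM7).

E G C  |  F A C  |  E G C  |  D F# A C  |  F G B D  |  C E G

E-G-C: root C is the tonic; major triad there is I6.
F-A-C: root F is the subdominant; major triad there is IV.
E-G-C: major triad on C = scale degree 1 → I6.
D-F#-A-C is the secondary dominant of V (dominant seventh chord on D): V7/V.
F-G-B-D has root G, degree 5 in C major, so V42.
C-E-G: major triad on C = scale degree 1 → I.

I6 - IV - I6 - V7/V - V42 - I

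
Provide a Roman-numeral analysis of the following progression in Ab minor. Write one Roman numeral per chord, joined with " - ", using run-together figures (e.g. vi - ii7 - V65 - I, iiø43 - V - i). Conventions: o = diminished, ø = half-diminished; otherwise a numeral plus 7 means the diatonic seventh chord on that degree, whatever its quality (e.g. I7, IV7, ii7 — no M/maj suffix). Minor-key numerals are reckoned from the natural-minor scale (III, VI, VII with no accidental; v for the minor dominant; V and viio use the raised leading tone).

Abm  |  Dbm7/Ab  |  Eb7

i - iv43 - V7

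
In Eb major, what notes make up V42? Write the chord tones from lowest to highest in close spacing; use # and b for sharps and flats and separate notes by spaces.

Ab Bb D F

The numeral's case and figure indicate a dominant seventh chord. In Eb major its root, scale degree 5, is Bb.
Stacking thirds from Bb gives Bb-D-F-Ab.
The figured bass 42 indicates third inversion, placing the seventh (Ab) in the bass: Ab-Bb-D-F.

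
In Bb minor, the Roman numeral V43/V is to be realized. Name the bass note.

The applied chord V43/V is rooted on C: C-E-G-Bb.
The figure 43 means second inversion — the fifth is in the bass.

G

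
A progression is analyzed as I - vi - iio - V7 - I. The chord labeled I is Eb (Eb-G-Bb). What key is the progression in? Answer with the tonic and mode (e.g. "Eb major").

Eb major

I is given as Eb-G-Bb — a major triad with root Eb.
If Eb is scale degree 1 and the mode makes that degree carry a major triad, the tonic is Eb and the mode is major.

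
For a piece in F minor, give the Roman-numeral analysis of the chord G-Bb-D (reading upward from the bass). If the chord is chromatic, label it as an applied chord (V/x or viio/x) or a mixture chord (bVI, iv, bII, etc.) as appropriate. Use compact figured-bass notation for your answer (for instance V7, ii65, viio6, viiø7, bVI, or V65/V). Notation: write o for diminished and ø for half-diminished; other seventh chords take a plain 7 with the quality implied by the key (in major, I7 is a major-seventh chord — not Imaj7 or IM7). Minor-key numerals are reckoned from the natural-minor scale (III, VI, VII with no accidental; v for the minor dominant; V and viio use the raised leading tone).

ii

The pitches G-Bb-D form a minor triad rooted on G.
G is the second degree of F minor. This is the minor supertonic, borrowed from the parallel major (the Dorian ii).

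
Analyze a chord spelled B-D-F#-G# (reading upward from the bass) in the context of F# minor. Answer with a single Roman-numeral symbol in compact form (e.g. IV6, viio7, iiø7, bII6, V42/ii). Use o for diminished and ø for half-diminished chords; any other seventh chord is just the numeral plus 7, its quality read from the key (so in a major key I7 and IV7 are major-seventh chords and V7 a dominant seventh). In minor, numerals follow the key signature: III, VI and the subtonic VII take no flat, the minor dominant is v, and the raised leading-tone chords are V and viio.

iiø65

The pitches G#-B-D-F# form a half-diminished seventh chord rooted on G#.
In F# minor, G# is the supertonic; the diatonic half-diminished seventh chord there is iiø7.
With B in the bass the chord is in first inversion, so the figured bass is 65.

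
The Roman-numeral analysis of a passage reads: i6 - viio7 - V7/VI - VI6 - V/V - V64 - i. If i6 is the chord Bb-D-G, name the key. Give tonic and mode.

G minor

i6 is given as Bb-D-G — a minor triad with root G.
If G is scale degree 1 and the mode makes that degree carry a minor triad, the tonic is G and the mode is minor.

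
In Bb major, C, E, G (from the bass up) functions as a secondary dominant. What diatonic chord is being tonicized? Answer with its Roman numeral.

V

The chord is a major triad on C.
A dominant resolves down a perfect fifth: C → F. In Bb major, F is scale degree 5, i.e. V.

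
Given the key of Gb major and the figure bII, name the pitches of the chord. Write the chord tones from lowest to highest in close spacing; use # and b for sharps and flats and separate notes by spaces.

Scale degree 2 in Gb major is Ab; lowering it a half step gives Abb. bII is the Neapolitan chord — a major triad on the lowered second degree.
So the chord is Abb-Cb-Ebb.

Abb Cb Ebb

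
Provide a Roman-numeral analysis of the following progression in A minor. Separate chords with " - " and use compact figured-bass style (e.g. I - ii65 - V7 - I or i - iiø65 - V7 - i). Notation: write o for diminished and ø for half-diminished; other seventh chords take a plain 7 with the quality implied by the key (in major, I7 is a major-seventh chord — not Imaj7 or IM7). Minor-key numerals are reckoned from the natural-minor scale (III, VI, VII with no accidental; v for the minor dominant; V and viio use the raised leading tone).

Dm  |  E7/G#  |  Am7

Dm: root D is the subdominant; minor triad there is iv.
E7/G# has root E, degree 5 in A minor, so V65.
Am7 has root A, degree 1 in A minor, so i7.

iv - V65 - i7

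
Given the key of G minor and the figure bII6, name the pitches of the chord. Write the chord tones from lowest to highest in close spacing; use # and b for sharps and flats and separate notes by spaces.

C Eb Ab

Scale degree 2 in G minor is A; lowering it a half step gives Ab. bII6 is the Neapolitan sixth — a major triad on the lowered second degree, here in its customary first inversion.
So the chord is Ab-C-Eb, a major triad.
The figured bass 6 indicates first inversion, placing the third (C) in the bass: C-Eb-Ab.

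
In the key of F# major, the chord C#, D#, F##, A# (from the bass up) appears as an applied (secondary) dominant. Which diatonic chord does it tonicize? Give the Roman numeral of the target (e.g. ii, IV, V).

ii

The chord is a dominant seventh chord on D#.
A dominant resolves down a perfect fifth: D# → G#. In F# major, G# is scale degree 2, i.e. ii.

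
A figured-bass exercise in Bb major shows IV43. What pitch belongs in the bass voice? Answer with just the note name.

IV in Bb major has root Eb; the chord is Eb-G-Bb-D.
The figure 43 means second inversion — the fifth is in the bass.

Bb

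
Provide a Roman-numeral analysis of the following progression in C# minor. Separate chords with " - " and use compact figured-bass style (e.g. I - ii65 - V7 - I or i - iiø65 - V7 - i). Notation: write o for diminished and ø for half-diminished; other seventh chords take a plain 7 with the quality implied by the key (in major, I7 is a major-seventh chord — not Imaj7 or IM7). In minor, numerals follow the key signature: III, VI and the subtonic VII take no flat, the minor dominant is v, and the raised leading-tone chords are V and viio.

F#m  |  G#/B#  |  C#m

F#m: root F# is the subdominant; minor triad there is iv.
G#/B# has root G#, degree 5 in C# minor, so V6.
C#m has root C#, degree 1 in C# minor, so i.

iv - V6 - i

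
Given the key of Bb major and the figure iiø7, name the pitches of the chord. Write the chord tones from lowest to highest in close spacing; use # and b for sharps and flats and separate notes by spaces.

C Eb Gb Bb

Scale degree 2 in Bb major is C; here the chord built on it is altered to a half-diminished seventh chord. iiø7 is the half-diminished supertonic seventh, borrowed from the parallel minor.
So the chord is C-Eb-Gb-Bb, a half-diminished seventh chord.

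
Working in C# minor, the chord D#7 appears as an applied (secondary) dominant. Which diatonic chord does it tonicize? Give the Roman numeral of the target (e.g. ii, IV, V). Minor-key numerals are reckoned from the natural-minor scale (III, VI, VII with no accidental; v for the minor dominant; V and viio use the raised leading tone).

The chord is a dominant seventh chord on D#.
A dominant resolves down a perfect fifth: D# → G#. In C# minor, G# is scale degree 5, i.e. V.

V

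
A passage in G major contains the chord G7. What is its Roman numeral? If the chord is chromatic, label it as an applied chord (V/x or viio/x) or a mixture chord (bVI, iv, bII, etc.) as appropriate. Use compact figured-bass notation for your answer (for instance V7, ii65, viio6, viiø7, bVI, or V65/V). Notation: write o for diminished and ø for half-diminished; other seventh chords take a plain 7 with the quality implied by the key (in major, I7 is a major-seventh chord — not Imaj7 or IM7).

V7/IV

Stacked in thirds the chord is G-B-D-F: a dominant seventh chord on G.
G is not a diatonic chord root with this quality in G major, but it lies a perfect fifth above C (IV), so the chord functions as an applied dominant of IV.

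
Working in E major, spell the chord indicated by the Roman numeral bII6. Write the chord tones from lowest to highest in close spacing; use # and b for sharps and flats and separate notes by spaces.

A C F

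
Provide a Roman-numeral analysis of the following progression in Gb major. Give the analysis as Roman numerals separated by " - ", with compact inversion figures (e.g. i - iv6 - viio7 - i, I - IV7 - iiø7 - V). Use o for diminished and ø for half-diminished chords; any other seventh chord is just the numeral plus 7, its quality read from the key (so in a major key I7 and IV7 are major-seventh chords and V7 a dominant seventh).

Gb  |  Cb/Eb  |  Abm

Gb has root Gb, degree 1 in Gb major, so I.
Cb/Eb: root Cb is the subdominant; major triad there is IV6.
Abm: minor triad on Ab = scale degree 2 → ii.

I - IV6 - ii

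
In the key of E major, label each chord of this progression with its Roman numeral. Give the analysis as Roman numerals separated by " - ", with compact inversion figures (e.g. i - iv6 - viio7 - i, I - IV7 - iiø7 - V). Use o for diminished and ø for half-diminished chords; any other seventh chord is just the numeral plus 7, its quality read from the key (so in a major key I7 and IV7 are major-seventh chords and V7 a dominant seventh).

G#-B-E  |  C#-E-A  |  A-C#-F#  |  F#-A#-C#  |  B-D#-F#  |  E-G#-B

G#-B-E: root E is the tonic; major triad there is I6.
C#-E-A has root A, degree 4 in E major, so IV6.
A-C#-F# has root F#, degree 2 in E major, so ii6.
F#-A#-C#: a major triad on F#, the applied dominant of V → V/V.
B-D#-F#: root B is the dominant; major triad there is V.
E-G#-B: major triad on E = scale degree 1 → I.

I6 - IV6 - ii6 - V/V - V - I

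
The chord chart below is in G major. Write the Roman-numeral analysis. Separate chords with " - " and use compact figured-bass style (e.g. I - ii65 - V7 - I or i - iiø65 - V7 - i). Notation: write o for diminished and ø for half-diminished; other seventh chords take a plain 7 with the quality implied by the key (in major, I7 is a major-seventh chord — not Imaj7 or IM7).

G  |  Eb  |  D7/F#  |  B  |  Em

I - bVI - V65 - V/vi - vi

G has root G, degree 1 in G major, so I.
Eb is non-diatonic — bVI, a mixture chord from G minor.
D7/F#: root D is the dominant; dominant seventh chord there is V65.
B: chromatic; B is V of vi, so V/vi.
Em: minor triad on E = scale degree 6 → vi.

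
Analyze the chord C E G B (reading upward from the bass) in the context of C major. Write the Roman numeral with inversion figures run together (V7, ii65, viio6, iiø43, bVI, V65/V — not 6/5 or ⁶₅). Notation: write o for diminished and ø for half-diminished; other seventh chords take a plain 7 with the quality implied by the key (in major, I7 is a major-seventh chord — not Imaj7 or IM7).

The pitches C-E-G-B form a major seventh chord rooted on C.
In C major, C is the tonic; the diatonic major seventh chord there is I7.

I7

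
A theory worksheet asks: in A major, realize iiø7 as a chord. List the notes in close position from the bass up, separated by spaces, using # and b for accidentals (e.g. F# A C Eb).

Scale degree 2 in A major is B; here the chord built on it is altered to a half-diminished seventh chord. iiø7 is the half-diminished supertonic seventh, borrowed from the parallel minor.
So the chord is B-D-F-A, a half-diminished seventh chord.

B D F A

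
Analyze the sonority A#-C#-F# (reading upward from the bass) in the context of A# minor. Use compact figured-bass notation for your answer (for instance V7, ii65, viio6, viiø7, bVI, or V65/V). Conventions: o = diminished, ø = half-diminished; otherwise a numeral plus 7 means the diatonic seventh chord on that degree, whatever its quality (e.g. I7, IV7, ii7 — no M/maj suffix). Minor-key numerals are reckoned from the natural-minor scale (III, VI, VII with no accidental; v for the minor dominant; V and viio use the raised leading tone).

VI6

Stacked in thirds the chord is F#-A#-C#: a major triad on F#.
In A# minor, F# is the submediant; the diatonic major triad there is VI.
With A# in the bass the chord is in first inversion, so the figured bass is 6.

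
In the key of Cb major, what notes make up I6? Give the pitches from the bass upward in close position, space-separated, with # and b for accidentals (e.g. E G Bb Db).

The numeral's case and figure indicate a major triad. In Cb major its root, the tonic, is Cb.
That chord is spelled Cb-Eb-Gb.
The figured bass 6 indicates first inversion, placing the third (Eb) in the bass: Eb-Gb-Cb.

Eb Gb Cb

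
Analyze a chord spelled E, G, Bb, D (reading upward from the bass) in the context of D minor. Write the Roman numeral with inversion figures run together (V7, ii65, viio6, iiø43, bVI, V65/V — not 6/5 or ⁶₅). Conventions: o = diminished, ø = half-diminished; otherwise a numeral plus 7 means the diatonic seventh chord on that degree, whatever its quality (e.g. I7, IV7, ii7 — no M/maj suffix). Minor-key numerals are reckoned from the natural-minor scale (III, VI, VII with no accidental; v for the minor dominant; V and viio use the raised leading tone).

Stacked in thirds the chord is E-G-Bb-D: a half-diminished seventh chord on E.
E is scale degree 2 in D minor, and a half-diminished seventh chord on that degree is written iiø7.

iiø7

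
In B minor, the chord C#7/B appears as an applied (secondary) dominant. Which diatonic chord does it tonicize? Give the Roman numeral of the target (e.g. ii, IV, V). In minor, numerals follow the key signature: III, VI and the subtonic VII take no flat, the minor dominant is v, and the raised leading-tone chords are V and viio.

V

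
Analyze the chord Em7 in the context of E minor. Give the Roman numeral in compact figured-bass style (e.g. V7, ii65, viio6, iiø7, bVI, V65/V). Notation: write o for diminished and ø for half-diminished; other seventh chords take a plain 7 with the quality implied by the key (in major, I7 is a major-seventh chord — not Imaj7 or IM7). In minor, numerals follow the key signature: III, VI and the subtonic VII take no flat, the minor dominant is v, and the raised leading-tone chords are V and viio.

i7

The pitches E-G-B-D form a minor seventh chord rooted on E.
In E minor, E is the tonic; the diatonic minor seventh chord there is i7.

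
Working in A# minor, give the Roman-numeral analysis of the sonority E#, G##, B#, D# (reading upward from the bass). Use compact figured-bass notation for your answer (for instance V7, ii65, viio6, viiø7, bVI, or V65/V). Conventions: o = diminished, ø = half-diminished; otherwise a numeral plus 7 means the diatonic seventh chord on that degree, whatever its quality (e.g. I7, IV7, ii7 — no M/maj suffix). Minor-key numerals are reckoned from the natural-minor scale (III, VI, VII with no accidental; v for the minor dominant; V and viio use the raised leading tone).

V7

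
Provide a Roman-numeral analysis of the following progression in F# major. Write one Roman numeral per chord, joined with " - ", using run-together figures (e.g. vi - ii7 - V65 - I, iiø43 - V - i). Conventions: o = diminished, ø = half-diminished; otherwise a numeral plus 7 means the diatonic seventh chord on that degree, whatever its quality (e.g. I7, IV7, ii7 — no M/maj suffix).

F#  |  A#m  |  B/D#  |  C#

I - iii - IV6 - V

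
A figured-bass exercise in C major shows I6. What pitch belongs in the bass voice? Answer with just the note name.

E

I in C major has root C; the chord is C-E-G.
The figure 6 means first inversion — the third is in the bass.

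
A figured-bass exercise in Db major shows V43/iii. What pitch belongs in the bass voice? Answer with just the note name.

G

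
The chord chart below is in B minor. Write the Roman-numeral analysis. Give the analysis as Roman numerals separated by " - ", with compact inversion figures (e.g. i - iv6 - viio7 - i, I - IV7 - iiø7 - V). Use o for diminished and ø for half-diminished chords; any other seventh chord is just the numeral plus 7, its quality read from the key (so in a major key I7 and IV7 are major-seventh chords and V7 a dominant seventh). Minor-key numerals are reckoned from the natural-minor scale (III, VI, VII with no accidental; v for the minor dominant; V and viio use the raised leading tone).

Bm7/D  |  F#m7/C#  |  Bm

i65 - v43 - i

Bm7/D: root B is the tonic; minor seventh chord there is i65.
F#m7/C# has root F#, degree 5 in B minor, so v43.
Bm has root B, degree 1 in B minor, so i.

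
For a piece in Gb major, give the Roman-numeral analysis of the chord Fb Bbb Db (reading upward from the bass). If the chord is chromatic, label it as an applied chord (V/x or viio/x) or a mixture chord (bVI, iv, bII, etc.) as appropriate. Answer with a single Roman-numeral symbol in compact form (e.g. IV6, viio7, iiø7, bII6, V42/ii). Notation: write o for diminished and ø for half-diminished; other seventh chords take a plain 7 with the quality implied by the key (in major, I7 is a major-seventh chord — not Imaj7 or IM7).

Stacked in thirds the chord is Bbb-Db-Fb: a major triad on Bbb.
Bbb is the lowered third degree of Gb major (diatonic 3 would be Bb). This is a major triad on the lowered third degree, borrowed from the parallel minor.
With Fb in the bass the chord is in second inversion, so the figured bass is 64.

bIII64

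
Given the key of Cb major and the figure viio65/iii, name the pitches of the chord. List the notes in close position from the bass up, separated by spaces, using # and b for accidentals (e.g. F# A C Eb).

viio65/iii is a secondary leading-tone chord. The target iii is Eb in Cb major; the applied chord is rooted a semitone below, on D.
Building a fully diminished seventh chord on D gives D-F-Ab-Cb.
The figured bass 65 indicates first inversion, placing the third (F) in the bass: F-Ab-Cb-D.

F Ab Cb D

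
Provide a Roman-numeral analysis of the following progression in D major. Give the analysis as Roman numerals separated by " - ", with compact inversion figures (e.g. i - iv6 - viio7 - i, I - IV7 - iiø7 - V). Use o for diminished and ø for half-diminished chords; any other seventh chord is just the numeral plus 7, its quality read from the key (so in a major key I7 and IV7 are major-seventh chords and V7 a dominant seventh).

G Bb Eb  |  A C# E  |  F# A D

bII6 - V - I6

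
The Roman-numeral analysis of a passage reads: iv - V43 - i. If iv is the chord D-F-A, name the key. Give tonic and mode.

A minor

iv is given as D-F-A — a minor triad with root D.
Counting down 3 scale steps from D places the tonic on A; a minor triad on degree 4 is diatonic only in minor.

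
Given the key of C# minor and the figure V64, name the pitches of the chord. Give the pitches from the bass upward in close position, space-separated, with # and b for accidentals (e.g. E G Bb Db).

D# G# B#

In C# minor, the fifth degree is G#. The dominant is major (leading tone raised), so V is a major triad.
That chord is spelled G#-B#-D#.
With the 64 figure the chord is in second inversion; from the bass D# upward in close position it reads D#-G#-B#.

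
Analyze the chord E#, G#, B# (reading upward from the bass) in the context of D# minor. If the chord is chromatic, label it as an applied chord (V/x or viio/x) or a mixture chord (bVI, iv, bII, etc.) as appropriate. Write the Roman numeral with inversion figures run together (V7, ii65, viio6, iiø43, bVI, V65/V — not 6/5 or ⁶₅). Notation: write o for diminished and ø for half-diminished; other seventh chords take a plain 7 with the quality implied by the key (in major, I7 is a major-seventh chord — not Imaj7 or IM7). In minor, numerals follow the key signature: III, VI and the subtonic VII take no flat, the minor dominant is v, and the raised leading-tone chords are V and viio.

The pitches E#-G#-B# form a minor triad rooted on E#.
E# is the second degree of D# minor. This is the minor supertonic, borrowed from the parallel major (the Dorian ii).

ii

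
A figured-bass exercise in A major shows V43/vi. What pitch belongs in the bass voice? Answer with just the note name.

G#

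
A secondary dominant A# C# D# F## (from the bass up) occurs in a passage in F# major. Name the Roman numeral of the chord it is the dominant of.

The chord is a dominant seventh chord on D#.
A dominant resolves down a perfect fifth: D# → G#. In F# major, G# is scale degree 2, i.e. ii.

ii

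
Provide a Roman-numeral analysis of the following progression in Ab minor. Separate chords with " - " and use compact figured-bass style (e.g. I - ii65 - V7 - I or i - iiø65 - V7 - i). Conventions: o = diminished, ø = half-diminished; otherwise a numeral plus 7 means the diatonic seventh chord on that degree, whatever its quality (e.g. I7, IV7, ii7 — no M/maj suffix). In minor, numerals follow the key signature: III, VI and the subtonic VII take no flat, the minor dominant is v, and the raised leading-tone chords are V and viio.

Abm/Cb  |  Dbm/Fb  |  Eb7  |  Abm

Abm/Cb has root Ab, degree 1 in Ab minor, so i6.
Dbm/Fb: root Db is the subdominant; minor triad there is iv6.
Eb7: dominant seventh chord on Eb = scale degree 5 → V7.
Abm: minor triad on Ab = scale degree 1 → i.

i6 - iv6 - V7 - i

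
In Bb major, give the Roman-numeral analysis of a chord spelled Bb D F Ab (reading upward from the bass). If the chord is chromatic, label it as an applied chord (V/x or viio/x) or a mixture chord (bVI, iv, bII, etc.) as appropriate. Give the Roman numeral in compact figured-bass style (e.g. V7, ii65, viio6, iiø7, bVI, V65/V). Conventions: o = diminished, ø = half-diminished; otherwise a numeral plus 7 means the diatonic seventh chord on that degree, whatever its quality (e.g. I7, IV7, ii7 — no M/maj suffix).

V7/IV

Stacked in thirds the chord is Bb-D-F-Ab: a dominant seventh chord on Bb.
Bb is not a diatonic chord root with this quality in Bb major, but it lies a perfect fifth above Eb (IV), so the chord functions as an applied dominant of IV.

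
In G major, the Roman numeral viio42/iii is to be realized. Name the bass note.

The applied chord viio42/iii is rooted on A#: A#-C#-E-G.
The figure 42 means third inversion — the seventh is in the bass.

G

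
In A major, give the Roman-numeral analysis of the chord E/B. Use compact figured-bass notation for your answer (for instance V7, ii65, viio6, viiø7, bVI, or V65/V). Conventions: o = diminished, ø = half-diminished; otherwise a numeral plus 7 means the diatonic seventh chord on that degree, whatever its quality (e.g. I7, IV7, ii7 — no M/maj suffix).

The pitches E-G#-B form a major triad rooted on E.
E is scale degree 5 in A major, and a major triad on that degree is written V.
With B in the bass the chord is in second inversion, so the figured bass is 64.

V64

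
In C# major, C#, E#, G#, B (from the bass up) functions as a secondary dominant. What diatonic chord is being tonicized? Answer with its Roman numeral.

IV

The chord is a dominant seventh chord on C#.
A dominant resolves down a perfect fifth: C# → F#. In C# major, F# is scale degree 4, i.e. IV.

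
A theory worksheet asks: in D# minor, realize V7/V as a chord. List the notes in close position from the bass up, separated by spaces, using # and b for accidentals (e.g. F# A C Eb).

E# G## B# D#

V7/V is a secondary dominant — the dominant seventh of V. V in D# minor is A#, so the applied chord's root is E#, a perfect fifth above.
Building a dominant seventh chord on E# gives E#-G##-B#-D#.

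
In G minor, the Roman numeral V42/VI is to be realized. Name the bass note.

The applied chord V42/VI is rooted on Bb: Bb-D-F-Ab.
The figure 42 means third inversion — the seventh is in the bass.

Ab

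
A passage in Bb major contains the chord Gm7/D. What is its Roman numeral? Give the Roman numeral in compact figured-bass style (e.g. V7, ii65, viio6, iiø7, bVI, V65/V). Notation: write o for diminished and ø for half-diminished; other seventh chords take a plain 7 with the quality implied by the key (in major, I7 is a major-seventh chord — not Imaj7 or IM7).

vi43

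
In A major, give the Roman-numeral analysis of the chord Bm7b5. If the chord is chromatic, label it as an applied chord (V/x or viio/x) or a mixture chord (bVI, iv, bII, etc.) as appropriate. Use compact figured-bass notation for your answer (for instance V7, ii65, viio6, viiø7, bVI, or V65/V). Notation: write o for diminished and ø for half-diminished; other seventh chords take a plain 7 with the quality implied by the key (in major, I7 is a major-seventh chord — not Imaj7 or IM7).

The pitches B-D-F-A form a half-diminished seventh chord rooted on B.
B is the second degree of A major. This is the half-diminished supertonic seventh, borrowed from the parallel minor.

iiø7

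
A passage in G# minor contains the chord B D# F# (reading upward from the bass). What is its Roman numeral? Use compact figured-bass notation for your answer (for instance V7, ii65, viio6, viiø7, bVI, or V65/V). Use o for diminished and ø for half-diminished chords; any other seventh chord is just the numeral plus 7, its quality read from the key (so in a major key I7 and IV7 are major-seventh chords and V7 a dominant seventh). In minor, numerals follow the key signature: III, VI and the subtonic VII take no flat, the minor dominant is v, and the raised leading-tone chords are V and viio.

Stacked in thirds the chord is B-D#-F#: a major triad on B.
B is scale degree 3 in G# minor, and a major triad on that degree is written III.

III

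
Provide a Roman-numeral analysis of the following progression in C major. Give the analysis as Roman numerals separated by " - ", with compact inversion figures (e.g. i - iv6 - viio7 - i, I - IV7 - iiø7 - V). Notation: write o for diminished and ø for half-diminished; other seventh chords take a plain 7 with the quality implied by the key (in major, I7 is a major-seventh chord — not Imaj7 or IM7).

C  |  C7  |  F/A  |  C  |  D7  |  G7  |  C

I - V7/IV - IV6 - I - V7/V - V7 - I

C: root C is the tonic; major triad there is I.
C7 is the secondary dominant of IV (dominant seventh chord on C): V7/IV.
F/A has root F, degree 4 in C major, so IV6.
C: root C is the tonic; major triad there is I.
D7: chromatic; D is V of V, so V7/V.
G7: dominant seventh chord on G = scale degree 5 → V7.
C: major triad on C = scale degree 1 → I.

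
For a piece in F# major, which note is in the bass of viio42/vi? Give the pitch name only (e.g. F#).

B

The applied chord viio42/vi is rooted on C##: C##-E#-G#-B.
The figure 42 means third inversion — the seventh is in the bass.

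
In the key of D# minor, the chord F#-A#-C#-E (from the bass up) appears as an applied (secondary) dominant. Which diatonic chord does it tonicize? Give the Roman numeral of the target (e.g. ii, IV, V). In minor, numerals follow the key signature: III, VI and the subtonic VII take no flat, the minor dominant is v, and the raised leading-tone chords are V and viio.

VI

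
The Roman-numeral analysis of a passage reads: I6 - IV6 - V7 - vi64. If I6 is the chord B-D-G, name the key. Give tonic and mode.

G major

The chord G/B is a major triad rooted on G; its label is I6.
If G is scale degree 1 and the mode makes that degree carry a major triad, the tonic is G and the mode is major.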